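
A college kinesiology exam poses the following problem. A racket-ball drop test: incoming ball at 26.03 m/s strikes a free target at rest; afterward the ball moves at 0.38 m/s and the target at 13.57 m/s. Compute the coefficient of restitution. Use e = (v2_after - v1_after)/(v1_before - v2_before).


e = (v2_after - v1_after) / (v1_before - v2_before)
Numerator = 13.57 - 0.38 = 13.19
Denominator = 26.03 - 0 = 26.03
e = 13.19 / 26.03 = 0.5067

0.5067


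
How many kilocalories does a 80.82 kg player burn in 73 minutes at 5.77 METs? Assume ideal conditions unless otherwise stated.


kcal = MET * mass * time_hr
Convert time: 73 min = 1.2167 hr
kcal = 5.77 * 80.82 * 1.2167
kcal = 567.3699 kcal

567.3699 kcal


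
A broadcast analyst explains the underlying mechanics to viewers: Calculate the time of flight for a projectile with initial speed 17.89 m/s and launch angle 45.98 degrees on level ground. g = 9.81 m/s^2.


T = 2*v*sin(theta)/g
sin(theta) = sin(45.98 deg) = 0.7191
T = 2*17.89*0.7191 / 9.81
T = 25.7293 / 9.81 = 2.6228 s

2.6228 s


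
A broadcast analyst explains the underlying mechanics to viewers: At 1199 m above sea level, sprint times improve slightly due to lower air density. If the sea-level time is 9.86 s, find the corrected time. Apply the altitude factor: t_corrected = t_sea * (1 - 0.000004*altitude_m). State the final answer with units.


Correction factor = 1 - 0.000004 * 1199 = 0.995204
t_corrected = t_sea * factor = 9.86 * 0.995204
t_corrected = 9.8127 s

9.8127 s


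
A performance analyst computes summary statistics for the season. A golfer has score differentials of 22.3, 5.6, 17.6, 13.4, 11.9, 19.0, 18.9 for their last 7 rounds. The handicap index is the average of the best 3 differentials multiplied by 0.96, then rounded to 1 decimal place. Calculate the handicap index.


All differentials: 22.3, 5.6, 17.6, 13.4, 11.9, 19.0, 18.9
Sorted: 5.6, 11.9, 13.4, 17.6, 18.9, 19.0, 22.3
Best 3: 5.6, 11.9, 13.4
Average of best = 30.9 / 3 = 10.3
Raw index = 10.3 * 0.96 = 9.888
Handicap index = round(9.888, 1) = 9.9

9.9


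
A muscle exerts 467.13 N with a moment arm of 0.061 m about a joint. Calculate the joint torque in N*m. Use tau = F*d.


tau = F * d
tau = 467.13 * 0.061
tau = 28.4949 N*m

28.4949 N*m


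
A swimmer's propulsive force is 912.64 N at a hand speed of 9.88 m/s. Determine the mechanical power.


P = F * v
P = 912.64 * 9.88
P = 9016.8832 W

9016.8832 W


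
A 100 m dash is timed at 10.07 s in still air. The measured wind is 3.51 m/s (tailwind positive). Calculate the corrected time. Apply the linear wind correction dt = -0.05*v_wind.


dt = -0.05 * v_wind = -0.05 * 3.51 = -0.1755 s
t_corrected = t_still + dt = 10.07 + (-0.1755)
t_corrected = 9.8945 s

9.8945 s


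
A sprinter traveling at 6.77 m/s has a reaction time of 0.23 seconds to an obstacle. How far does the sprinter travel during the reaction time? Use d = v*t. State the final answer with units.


d = v * t
d = 6.77 * 0.23
d = 1.5571 m

1.5571 m


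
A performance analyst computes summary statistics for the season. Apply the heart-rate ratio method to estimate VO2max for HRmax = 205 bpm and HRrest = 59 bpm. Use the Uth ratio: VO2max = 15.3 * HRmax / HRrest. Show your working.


VO2max = 15.3 * HRmax / HRrest
VO2max = 15.3 * 205 / 59
VO2max = 3136.5 / 59 = 53.161 mL/kg/min

53.161 mL/kg/min


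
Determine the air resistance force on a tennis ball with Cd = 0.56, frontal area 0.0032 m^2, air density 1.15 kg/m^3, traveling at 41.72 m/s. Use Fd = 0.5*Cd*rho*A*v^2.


Fd = 0.5 * Cd * rho * A * v^2
Fd = 0.5 * 0.56 * 1.15 * 0.0032 * 41.72^2
v^2 = 1740.5584
Fd = 0.5 * 0.56 * 1.15 * 0.0032 * 1740.5584 = 1.7935 N

1.7935 N


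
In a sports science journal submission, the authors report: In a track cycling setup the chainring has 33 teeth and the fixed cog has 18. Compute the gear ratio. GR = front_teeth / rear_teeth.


GR = front_teeth / rear_teeth
GR = 33 / 18
GR = 1.8333

1.8333


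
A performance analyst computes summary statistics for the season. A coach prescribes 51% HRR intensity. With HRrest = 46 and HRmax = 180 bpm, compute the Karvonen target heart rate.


Target = HRrest + pct*(HRmax - HRrest)
Heart rate reserve = HRmax - HRrest = 180 - 46 = 134 bpm
Fraction = 51% = 0.51
Target = 46 + 0.51 * 134
Target = 46 + 68.34 = 114.34 bpm

114.34 bpm


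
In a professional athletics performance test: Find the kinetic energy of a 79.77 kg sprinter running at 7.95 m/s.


KE = 0.5 * m * v^2
KE = 0.5 * 79.77 * 7.95^2
KE = 0.5 * 79.77 * 63.2025 = 2520.8317 J

2520.8317 J


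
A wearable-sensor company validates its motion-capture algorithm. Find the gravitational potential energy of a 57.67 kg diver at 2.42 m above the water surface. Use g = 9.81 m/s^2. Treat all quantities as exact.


PE = m * g * h
PE = 57.67 * 9.81 * 2.42
PE = 565.7427 * 2.42 = 1369.0973 J

1369.0973 J


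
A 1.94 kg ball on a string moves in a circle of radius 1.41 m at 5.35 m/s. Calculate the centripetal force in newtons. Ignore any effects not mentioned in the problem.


Fc = m * v^2 / r
v^2 = 5.35^2 = 28.6225
Fc = 1.94 * 28.6225 / 1.41
Fc = 55.5276 / 1.41 = 39.3813 N

39.3813 N


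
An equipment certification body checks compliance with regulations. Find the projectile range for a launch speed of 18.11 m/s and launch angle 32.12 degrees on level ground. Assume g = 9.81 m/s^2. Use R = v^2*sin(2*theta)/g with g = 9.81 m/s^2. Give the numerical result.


R = v^2 * sin(2*theta) / g
Convert angle to radians: theta = 32.12 deg = 0.5606 rad
sin(2*theta) = sin(1.1212) = 0.9006
R = 18.11^2 * 0.9006 / 9.81
R = 327.9721 * 0.9006 / 9.81 = 30.11 m

30.11 m


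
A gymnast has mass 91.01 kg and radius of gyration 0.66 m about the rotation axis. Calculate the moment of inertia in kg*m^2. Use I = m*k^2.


I = m * k^2
I = 91.01 * 0.66^2
I = 91.01 * 0.4356 = 39.644 kg*m^2

39.644 kg*m^2


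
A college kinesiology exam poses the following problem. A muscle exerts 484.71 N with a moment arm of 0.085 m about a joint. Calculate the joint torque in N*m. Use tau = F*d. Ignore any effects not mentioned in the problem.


tau = F * d
tau = 484.71 * 0.085
tau = 41.2004 N*m

41.2004 N*m


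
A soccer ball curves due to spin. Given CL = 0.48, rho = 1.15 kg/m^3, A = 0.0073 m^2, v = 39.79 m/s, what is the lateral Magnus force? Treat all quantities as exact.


FM = 0.5 * CL * rho * A * v^2
FM = 0.5 * 0.48 * 1.15 * 0.0073 * 39.79^2
v^2 = 1583.2441
FM = 0.5 * 0.48 * 1.15 * 0.0073 * 1583.2441 = 3.1899 N

3.1899 N


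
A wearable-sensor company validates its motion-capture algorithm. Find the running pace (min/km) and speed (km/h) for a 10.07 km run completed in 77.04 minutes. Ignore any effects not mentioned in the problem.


Pace = time / distance = 77.04 min / 10.07 km = 7.6504 min/km
Speed = distance / time_in_hours = 10.07 / 1.284 hr
Speed = 7.8427 km/h

7.6504 min/km, 7.8427 km/h


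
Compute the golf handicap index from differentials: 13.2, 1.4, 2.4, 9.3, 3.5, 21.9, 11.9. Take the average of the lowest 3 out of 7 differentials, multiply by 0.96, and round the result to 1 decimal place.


All differentials: 13.2, 1.4, 2.4, 9.3, 3.5, 21.9, 11.9
Sorted: 1.4, 2.4, 3.5, 9.3, 11.9, 13.2, 21.9
Best 3: 1.4, 2.4, 3.5
Average of best = 7.3 / 3 = 2.4333
Raw index = 2.4333 * 0.96 = 2.336
Handicap index = round(2.336, 1) = 2.3

2.3


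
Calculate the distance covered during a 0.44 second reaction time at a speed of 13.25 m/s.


d = v * t
d = 13.25 * 0.44
d = 5.83 m

5.83 m


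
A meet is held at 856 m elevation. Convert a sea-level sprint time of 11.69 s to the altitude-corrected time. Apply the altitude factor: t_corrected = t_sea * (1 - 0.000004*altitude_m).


Correction factor = 1 - 0.000004 * 856 = 0.996576
t_corrected = t_sea * factor = 11.69 * 0.996576
t_corrected = 11.65 s

11.65 s


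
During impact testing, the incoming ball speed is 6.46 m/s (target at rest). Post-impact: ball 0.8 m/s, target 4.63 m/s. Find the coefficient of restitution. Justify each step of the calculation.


e = (v2_after - v1_after) / (v1_before - v2_before)
Numerator = 4.63 - 0.8 = 3.83
Denominator = 6.46 - 0 = 6.46
e = 3.83 / 6.46 = 0.5929

0.5929


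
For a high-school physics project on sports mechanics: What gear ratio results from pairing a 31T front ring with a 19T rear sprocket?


GR = front_teeth / rear_teeth
GR = 31 / 19
GR = 1.6316

1.6316


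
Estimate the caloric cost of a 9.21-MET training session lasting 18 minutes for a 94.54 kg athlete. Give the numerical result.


kcal = MET * mass * time_hr
Convert time: 18 min = 0.3 hr
kcal = 9.21 * 94.54 * 0.3
kcal = 261.214 kcal

261.214 kcal


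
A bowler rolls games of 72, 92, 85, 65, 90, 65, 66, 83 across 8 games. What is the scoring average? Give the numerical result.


Average = sum / n
Sum = 618
Average = 618 / 8 = 77.25

77.25


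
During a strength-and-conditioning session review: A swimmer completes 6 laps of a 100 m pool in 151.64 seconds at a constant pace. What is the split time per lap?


Split time = total_time / n_laps = 151.64 / 6
Split time = 25.2733 s per lap

25.2733 s


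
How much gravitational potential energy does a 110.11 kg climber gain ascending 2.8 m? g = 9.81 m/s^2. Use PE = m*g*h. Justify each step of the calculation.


PE = m * g * h
PE = 110.11 * 9.81 * 2.8
PE = 1080.1791 * 2.8 = 3024.5015 J

3024.5015 J


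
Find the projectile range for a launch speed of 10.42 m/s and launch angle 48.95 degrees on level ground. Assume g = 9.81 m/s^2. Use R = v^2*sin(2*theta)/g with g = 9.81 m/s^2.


R = v^2 * sin(2*theta) / g
Convert angle to radians: theta = 48.95 deg = 0.8543 rad
sin(2*theta) = sin(1.7087) = 0.9905
R = 10.42^2 * 0.9905 / 9.81
R = 108.5764 * 0.9905 / 9.81 = 10.9629 m

10.9629 m


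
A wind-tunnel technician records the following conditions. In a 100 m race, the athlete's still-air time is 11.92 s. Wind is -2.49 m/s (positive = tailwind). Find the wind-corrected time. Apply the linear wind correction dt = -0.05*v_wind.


dt = -0.05 * v_wind = -0.05 * -2.49 = 0.1245 s
t_corrected = t_still + dt = 11.92 + (0.1245)
t_corrected = 12.0445 s

12.0445 s


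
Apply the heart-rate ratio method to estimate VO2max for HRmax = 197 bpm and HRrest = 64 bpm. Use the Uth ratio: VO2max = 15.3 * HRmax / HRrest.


VO2max = 15.3 * HRmax / HRrest
VO2max = 15.3 * 197 / 64
VO2max = 3014.1 / 64 = 47.0953 mL/kg/min

47.0953 mL/kg/min


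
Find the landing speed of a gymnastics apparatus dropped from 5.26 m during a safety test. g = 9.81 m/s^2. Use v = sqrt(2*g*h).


v = sqrt(2 * g * h)
v = sqrt(2 * 9.81 * 5.26)
v = sqrt(103.2012) = 10.1588 m/s

10.1588 m/s


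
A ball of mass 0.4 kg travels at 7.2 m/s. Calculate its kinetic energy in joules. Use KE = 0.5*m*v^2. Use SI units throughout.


KE = 0.5 * m * v^2
KE = 0.5 * 0.4 * 7.2^2
KE = 0.5 * 0.4 * 51.84 = 10.368 J

10.368 J


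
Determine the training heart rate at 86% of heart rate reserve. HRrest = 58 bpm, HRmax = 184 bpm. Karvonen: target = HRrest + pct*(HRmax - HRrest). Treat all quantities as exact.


Target = HRrest + pct*(HRmax - HRrest)
Heart rate reserve = HRmax - HRrest = 184 - 58 = 126 bpm
Fraction = 86% = 0.86
Target = 58 + 0.86 * 126
Target = 58 + 108.36 = 166.36 bpm

166.36 bpm


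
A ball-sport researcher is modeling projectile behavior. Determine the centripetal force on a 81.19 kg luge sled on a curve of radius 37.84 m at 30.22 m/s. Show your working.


Fc = m * v^2 / r
v^2 = 30.22^2 = 913.2484
Fc = 81.19 * 913.2484 / 37.84
Fc = 74146.6376 / 37.84 = 1959.4777 N

1959.4777 N


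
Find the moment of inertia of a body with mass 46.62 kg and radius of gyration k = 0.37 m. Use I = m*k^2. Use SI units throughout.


I = m * k^2
I = 46.62 * 0.37^2
I = 46.62 * 0.1369 = 6.3823 kg*m^2

6.3823 kg*m^2


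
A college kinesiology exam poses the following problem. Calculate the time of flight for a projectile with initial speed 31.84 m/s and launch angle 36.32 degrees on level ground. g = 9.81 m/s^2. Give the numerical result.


T = 2*v*sin(theta)/g
sin(theta) = sin(36.32 deg) = 0.5923
T = 2*31.84*0.5923 / 9.81
T = 37.7173 / 9.81 = 3.8448 s

3.8448 s


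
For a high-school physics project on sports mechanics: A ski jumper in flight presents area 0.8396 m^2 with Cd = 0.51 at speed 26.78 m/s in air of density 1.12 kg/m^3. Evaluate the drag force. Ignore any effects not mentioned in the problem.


Fd = 0.5 * Cd * rho * A * v^2
Fd = 0.5 * 0.51 * 1.12 * 0.8396 * 26.78^2
v^2 = 717.1684
Fd = 0.5 * 0.51 * 1.12 * 0.8396 * 717.1684 = 171.9696 N

171.9696 N


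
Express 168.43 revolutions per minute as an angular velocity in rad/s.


omega = RPM * 2 * pi / 60
omega = 168.43 * 2 * 3.14159 / 60
omega = 1058.2769 / 60 = 17.6379 rad/s

17.6379 rad/s


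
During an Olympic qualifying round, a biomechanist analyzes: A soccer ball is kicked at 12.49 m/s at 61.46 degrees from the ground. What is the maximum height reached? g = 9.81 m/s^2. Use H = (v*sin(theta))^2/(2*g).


H = (v*sin(theta))^2 / (2*g)
vy = v*sin(theta) = 12.49 * sin(61.46 deg) = 10.9723 m/s
H = vy^2 / (2*g) = 120.3905 / (2*9.81)
H = 120.3905 / 19.62 = 6.1361 m

6.1361 m


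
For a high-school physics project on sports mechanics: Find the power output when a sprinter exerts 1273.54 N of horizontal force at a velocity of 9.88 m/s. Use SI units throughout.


P = F * v
P = 1273.54 * 9.88
P = 12582.5752 W

12582.5752 W


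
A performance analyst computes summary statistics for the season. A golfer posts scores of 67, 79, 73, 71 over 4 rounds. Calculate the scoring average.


Average = sum / n
Sum = 290
Average = 290 / 4 = 72.5

72.5


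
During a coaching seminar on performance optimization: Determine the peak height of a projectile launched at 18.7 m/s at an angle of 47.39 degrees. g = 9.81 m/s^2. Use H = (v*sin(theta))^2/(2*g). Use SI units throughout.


H = (v*sin(theta))^2 / (2*g)
vy = v*sin(theta) = 18.7 * sin(47.39 deg) = 13.7628 m/s
H = vy^2 / (2*g) = 189.4148 / (2*9.81)
H = 189.4148 / 19.62 = 9.6542 m

9.6542 m


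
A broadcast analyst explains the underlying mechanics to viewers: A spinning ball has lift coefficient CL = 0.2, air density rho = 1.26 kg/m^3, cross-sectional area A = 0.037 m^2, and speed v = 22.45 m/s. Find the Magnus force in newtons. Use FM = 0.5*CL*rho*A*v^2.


FM = 0.5 * CL * rho * A * v^2
FM = 0.5 * 0.2 * 1.26 * 0.037 * 22.45^2
v^2 = 504.0025
FM = 0.5 * 0.2 * 1.26 * 0.037 * 504.0025 = 2.3497 N

2.3497 N


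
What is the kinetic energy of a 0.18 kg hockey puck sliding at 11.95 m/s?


KE = 0.5 * m * v^2
KE = 0.5 * 0.18 * 11.95^2
KE = 0.5 * 0.18 * 142.8025 = 12.8522 J

12.8522 J


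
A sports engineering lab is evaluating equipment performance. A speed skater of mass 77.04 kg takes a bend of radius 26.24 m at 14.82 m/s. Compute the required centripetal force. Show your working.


Fc = m * v^2 / r
v^2 = 14.82^2 = 219.6324
Fc = 77.04 * 219.6324 / 26.24
Fc = 16920.4801 / 26.24 = 644.8354 N

644.8354 N


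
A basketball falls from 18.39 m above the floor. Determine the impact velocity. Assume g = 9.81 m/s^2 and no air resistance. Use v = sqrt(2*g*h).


v = sqrt(2 * g * h)
v = sqrt(2 * 9.81 * 18.39)
v = sqrt(360.8118) = 18.995 m/s

18.995 m/s


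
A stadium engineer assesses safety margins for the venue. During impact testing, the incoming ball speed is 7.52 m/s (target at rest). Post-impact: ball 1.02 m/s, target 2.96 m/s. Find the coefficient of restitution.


e = (v2_after - v1_after) / (v1_before - v2_before)
Numerator = 2.96 - 1.02 = 1.94
Denominator = 7.52 - 0 = 7.52
e = 1.94 / 7.52 = 0.258

0.258


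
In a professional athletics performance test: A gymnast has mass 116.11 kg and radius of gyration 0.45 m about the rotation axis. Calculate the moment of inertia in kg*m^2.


I = m * k^2
I = 116.11 * 0.45^2
I = 116.11 * 0.2025 = 23.5123 kg*m^2

23.5123 kg*m^2


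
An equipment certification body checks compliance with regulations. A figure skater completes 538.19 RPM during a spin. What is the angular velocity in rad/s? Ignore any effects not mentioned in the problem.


omega = RPM * 2 * pi / 60
omega = 538.19 * 2 * 3.14159 / 60
omega = 3381.5475 / 60 = 56.3591 rad/s

56.3591 rad/s


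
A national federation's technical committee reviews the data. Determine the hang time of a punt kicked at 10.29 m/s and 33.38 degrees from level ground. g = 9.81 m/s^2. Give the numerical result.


T = 2*v*sin(theta)/g
sin(theta) = sin(33.38 deg) = 0.5502
T = 2*10.29*0.5502 / 9.81
T = 11.3229 / 9.81 = 1.1542 s

1.1542 s


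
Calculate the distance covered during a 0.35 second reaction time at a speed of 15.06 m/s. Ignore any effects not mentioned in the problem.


d = v * t
d = 15.06 * 0.35
d = 5.271 m

5.271 m


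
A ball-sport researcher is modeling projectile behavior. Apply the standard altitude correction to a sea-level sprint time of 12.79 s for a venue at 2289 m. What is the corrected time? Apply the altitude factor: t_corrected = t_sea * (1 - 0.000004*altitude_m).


Correction factor = 1 - 0.000004 * 2289 = 0.990844
t_corrected = t_sea * factor = 12.79 * 0.990844
t_corrected = 12.6729 s

12.6729 s


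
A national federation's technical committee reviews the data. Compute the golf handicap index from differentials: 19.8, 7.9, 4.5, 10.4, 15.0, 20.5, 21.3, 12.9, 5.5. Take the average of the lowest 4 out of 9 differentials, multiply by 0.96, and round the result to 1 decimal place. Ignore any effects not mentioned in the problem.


All differentials: 19.8, 7.9, 4.5, 10.4, 15.0, 20.5, 21.3, 12.9, 5.5
Sorted: 4.5, 5.5, 7.9, 10.4, 12.9, 15.0, 19.8, 20.5, 21.3
Best 4: 4.5, 5.5, 7.9, 10.4
Average of best = 28.3 / 4 = 7.075
Raw index = 7.075 * 0.96 = 6.792
Handicap index = round(6.792, 1) = 6.8

6.8


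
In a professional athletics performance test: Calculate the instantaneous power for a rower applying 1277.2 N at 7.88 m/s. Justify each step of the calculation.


P = F * v
P = 1277.2 * 7.88
P = 10064.336 W

10064.336 W


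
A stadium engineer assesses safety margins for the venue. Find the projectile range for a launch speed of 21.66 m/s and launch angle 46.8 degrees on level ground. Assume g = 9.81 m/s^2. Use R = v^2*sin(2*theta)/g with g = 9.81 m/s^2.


R = v^2 * sin(2*theta) / g
Convert angle to radians: theta = 46.8 deg = 0.8168 rad
sin(2*theta) = sin(1.6336) = 0.998
R = 21.66^2 * 0.998 / 9.81
R = 469.1556 * 0.998 / 9.81 = 47.7299 m

47.7299 m


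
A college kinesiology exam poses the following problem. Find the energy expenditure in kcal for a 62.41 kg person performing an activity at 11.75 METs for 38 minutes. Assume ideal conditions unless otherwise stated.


kcal = MET * mass * time_hr
Convert time: 38 min = 0.6333 hr
kcal = 11.75 * 62.41 * 0.6333
kcal = 464.4344 kcal

464.4344 kcal


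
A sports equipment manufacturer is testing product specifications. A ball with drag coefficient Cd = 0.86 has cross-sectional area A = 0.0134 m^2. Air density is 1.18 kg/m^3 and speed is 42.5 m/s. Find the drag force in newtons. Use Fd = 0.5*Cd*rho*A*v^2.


Fd = 0.5 * Cd * rho * A * v^2
Fd = 0.5 * 0.86 * 1.18 * 0.0134 * 42.5^2
v^2 = 1806.25
Fd = 0.5 * 0.86 * 1.18 * 0.0134 * 1806.25 = 12.281 N

12.281 N


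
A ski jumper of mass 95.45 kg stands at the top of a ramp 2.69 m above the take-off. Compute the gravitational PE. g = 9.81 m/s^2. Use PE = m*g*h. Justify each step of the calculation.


PE = m * g * h
PE = 95.45 * 9.81 * 2.69
PE = 936.3645 * 2.69 = 2518.8205 J

2518.8205 J


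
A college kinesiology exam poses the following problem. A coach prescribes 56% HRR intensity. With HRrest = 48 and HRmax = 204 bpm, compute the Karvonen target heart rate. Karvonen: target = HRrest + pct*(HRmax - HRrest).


Target = HRrest + pct*(HRmax - HRrest)
Heart rate reserve = HRmax - HRrest = 204 - 48 = 156 bpm
Fraction = 56% = 0.56
Target = 48 + 0.56 * 156
Target = 48 + 87.36 = 135.36 bpm

135.36 bpm


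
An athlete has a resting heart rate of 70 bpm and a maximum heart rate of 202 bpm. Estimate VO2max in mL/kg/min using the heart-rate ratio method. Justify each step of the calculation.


VO2max = 15.3 * HRmax / HRrest
VO2max = 15.3 * 202 / 70
VO2max = 3090.6 / 70 = 44.1514 mL/kg/min

44.1514 mL/kg/min


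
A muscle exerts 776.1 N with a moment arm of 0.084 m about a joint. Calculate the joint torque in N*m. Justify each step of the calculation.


tau = F * d
tau = 776.1 * 0.084
tau = 65.1924 N*m

65.1924 N*m


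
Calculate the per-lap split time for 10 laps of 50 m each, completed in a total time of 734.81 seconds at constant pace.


Split time = total_time / n_laps = 734.81 / 10
Split time = 73.481 s per lap

73.481 s


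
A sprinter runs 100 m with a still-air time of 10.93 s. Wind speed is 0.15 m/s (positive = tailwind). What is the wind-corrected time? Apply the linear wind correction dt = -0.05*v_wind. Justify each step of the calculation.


dt = -0.05 * v_wind = -0.05 * 0.15 = -0.0075 s
t_corrected = t_still + dt = 10.93 + (-0.0075)
t_corrected = 10.9225 s

10.9225 s


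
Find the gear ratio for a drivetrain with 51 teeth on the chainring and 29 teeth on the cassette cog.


GR = front_teeth / rear_teeth
GR = 51 / 29
GR = 1.7586

1.7586


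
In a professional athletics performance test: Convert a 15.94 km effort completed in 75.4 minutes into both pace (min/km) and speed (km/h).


Pace = time / distance = 75.4 min / 15.94 km = 4.7302 min/km
Speed = distance / time_in_hours = 15.94 / 1.2567 hr
Speed = 12.6844 km/h

4.7302 min/km, 12.6844 km/h


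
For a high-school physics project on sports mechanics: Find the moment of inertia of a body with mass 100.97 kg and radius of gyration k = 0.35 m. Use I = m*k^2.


I = m * k^2
I = 100.97 * 0.35^2
I = 100.97 * 0.1225 = 12.3688 kg*m^2

12.3688 kg*m^2


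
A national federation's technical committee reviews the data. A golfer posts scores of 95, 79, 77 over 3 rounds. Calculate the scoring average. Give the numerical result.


Average = sum / n
Sum = 251
Average = 251 / 3 = 83.6667

83.6667


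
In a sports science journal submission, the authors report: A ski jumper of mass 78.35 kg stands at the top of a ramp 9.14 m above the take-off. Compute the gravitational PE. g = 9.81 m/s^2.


PE = m * g * h
PE = 78.35 * 9.81 * 9.14
PE = 768.6135 * 9.14 = 7025.1274 J

7025.1274 J


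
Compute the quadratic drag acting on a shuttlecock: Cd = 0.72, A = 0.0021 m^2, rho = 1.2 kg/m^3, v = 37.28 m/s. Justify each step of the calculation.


Fd = 0.5 * Cd * rho * A * v^2
Fd = 0.5 * 0.72 * 1.2 * 0.0021 * 37.28^2
v^2 = 1389.7984
Fd = 0.5 * 0.72 * 1.2 * 0.0021 * 1389.7984 = 1.2608 N

1.2608 N


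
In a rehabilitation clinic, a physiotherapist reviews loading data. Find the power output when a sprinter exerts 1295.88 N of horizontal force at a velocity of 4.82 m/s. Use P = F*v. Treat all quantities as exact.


P = F * v
P = 1295.88 * 4.82
P = 6246.1416 W

6246.1416 W


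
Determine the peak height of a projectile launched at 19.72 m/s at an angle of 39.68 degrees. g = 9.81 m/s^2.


H = (v*sin(theta))^2 / (2*g)
vy = v*sin(theta) = 19.72 * sin(39.68 deg) = 12.5912 m/s
H = vy^2 / (2*g) = 158.5384 / (2*9.81)
H = 158.5384 / 19.62 = 8.0804 m

8.0804 m


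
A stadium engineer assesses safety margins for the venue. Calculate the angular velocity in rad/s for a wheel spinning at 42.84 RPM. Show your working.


omega = RPM * 2 * pi / 60
omega = 42.84 * 2 * 3.14159 / 60
omega = 269.1717 / 60 = 4.4862 rad/s

4.4862 rad/s


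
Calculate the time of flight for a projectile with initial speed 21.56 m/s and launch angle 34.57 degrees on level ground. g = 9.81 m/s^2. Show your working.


T = 2*v*sin(theta)/g
sin(theta) = sin(34.57 deg) = 0.5674
T = 2*21.56*0.5674 / 9.81
T = 24.4668 / 9.81 = 2.4941 s

2.4941 s


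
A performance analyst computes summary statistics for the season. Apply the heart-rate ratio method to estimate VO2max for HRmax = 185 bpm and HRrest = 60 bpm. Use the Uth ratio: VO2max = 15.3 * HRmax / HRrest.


VO2max = 15.3 * HRmax / HRrest
VO2max = 15.3 * 185 / 60
VO2max = 2830.5 / 60 = 47.175 mL/kg/min

47.175 mL/kg/min


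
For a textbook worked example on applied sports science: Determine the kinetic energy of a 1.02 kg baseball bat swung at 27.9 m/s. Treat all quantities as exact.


KE = 0.5 * m * v^2
KE = 0.5 * 1.02 * 27.9^2
KE = 0.5 * 1.02 * 778.41 = 396.9891 J

396.9891 J


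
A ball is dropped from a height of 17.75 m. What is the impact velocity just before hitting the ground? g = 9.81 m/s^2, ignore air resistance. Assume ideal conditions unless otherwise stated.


v = sqrt(2 * g * h)
v = sqrt(2 * 9.81 * 17.75)
v = sqrt(348.255) = 18.6616 m/s

18.6616 m/s


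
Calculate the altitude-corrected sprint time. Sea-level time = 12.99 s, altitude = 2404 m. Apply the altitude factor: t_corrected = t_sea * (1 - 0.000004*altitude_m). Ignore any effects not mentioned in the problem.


Correction factor = 1 - 0.000004 * 2404 = 0.990384
t_corrected = t_sea * factor = 12.99 * 0.990384
t_corrected = 12.8651 s

12.8651 s


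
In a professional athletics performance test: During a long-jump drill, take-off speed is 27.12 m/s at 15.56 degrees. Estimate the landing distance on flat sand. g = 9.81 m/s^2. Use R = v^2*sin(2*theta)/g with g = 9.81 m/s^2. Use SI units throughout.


R = v^2 * sin(2*theta) / g
Convert angle to radians: theta = 15.56 deg = 0.2716 rad
sin(2*theta) = sin(0.5431) = 0.5168
R = 27.12^2 * 0.5168 / 9.81
R = 735.4944 * 0.5168 / 9.81 = 38.7489 m

38.7489 m


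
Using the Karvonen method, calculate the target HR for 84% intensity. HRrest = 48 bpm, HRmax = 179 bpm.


Target = HRrest + pct*(HRmax - HRrest)
Heart rate reserve = HRmax - HRrest = 179 - 48 = 131 bpm
Fraction = 84% = 0.84
Target = 48 + 0.84 * 131
Target = 48 + 110.04 = 158.04 bpm

158.04 bpm


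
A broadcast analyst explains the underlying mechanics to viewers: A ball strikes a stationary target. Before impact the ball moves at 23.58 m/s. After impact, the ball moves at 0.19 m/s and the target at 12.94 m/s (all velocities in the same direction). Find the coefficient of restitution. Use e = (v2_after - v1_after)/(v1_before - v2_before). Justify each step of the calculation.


e = (v2_after - v1_after) / (v1_before - v2_before)
Numerator = 12.94 - 0.19 = 12.75
Denominator = 23.58 - 0 = 23.58
e = 12.75 / 23.58 = 0.5407

0.5407


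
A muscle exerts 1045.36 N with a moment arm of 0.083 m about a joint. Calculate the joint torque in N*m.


tau = F * d
tau = 1045.36 * 0.083
tau = 86.7649 N*m

86.7649 N*m


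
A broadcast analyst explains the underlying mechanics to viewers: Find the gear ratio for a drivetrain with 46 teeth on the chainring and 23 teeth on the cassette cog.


GR = front_teeth / rear_teeth
GR = 46 / 23
GR = 2

2


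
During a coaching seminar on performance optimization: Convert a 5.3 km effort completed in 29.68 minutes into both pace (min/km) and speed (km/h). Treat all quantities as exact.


Pace = time / distance = 29.68 min / 5.3 km = 5.6 min/km
Speed = distance / time_in_hours = 5.3 / 0.4947 hr
Speed = 10.7143 km/h

5.6 min/km, 10.7143 km/h


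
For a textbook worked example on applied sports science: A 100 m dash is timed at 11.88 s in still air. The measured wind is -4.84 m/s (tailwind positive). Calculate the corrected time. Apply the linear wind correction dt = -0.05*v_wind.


dt = -0.05 * v_wind = -0.05 * -4.84 = 0.242 s
t_corrected = t_still + dt = 11.88 + (0.242)
t_corrected = 12.122 s

12.122 s


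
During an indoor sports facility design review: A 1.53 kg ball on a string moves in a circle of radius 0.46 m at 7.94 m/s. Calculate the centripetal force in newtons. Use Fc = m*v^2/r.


Fc = m * v^2 / r
v^2 = 7.94^2 = 63.0436
Fc = 1.53 * 63.0436 / 0.46
Fc = 96.4567 / 0.46 = 209.6885 N

209.6885 N


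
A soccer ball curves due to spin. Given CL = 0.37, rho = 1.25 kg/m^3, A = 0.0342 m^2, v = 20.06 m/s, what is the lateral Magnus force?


FM = 0.5 * CL * rho * A * v^2
FM = 0.5 * 0.37 * 1.25 * 0.0342 * 20.06^2
v^2 = 402.4036
FM = 0.5 * 0.37 * 1.25 * 0.0342 * 402.4036 = 3.1825 N

3.1825 N


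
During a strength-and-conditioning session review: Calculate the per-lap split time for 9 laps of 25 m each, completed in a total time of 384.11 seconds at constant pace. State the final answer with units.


Split time = total_time / n_laps = 384.11 / 9
Split time = 42.6789 s per lap

42.6789 s


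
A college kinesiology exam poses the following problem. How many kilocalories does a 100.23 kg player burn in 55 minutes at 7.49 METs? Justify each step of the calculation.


kcal = MET * mass * time_hr
Convert time: 55 min = 0.9167 hr
kcal = 7.49 * 100.23 * 0.9167
kcal = 688.1625 kcal

688.1625 kcal


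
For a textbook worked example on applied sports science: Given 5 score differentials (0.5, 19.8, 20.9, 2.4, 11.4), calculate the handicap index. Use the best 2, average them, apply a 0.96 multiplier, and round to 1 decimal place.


All differentials: 0.5, 19.8, 20.9, 2.4, 11.4
Sorted: 0.5, 2.4, 11.4, 19.8, 20.9
Best 2: 0.5, 2.4
Average of best = 2.9 / 2 = 1.45
Raw index = 1.45 * 0.96 = 1.392
Handicap index = round(1.392, 1) = 1.4

1.4


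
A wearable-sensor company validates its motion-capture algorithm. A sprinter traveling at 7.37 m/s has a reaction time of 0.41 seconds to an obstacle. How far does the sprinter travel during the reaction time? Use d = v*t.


d = v * t
d = 7.37 * 0.41
d = 3.0217 m

3.0217 m


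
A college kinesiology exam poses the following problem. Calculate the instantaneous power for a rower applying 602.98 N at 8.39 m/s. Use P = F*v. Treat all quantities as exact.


P = F * v
P = 602.98 * 8.39
P = 5059.0022 W

5059.0022 W


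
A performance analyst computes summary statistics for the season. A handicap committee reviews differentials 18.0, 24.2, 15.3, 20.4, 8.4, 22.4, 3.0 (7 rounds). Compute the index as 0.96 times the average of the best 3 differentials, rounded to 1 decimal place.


All differentials: 18.0, 24.2, 15.3, 20.4, 8.4, 22.4, 3.0
Sorted: 3.0, 8.4, 15.3, 18.0, 20.4, 22.4, 24.2
Best 3: 3.0, 8.4, 15.3
Average of best = 26.7 / 3 = 8.9
Raw index = 8.9 * 0.96 = 8.544
Handicap index = round(8.544, 1) = 8.5

8.5


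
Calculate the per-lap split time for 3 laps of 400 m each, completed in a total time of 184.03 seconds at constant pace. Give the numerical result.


Split time = total_time / n_laps = 184.03 / 3
Split time = 61.3433 s per lap

61.3433 s


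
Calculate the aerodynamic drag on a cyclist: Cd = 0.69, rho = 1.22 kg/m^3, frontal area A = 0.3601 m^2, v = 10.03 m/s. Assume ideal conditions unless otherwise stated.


Fd = 0.5 * Cd * rho * A * v^2
Fd = 0.5 * 0.69 * 1.22 * 0.3601 * 10.03^2
v^2 = 100.6009
Fd = 0.5 * 0.69 * 1.22 * 0.3601 * 100.6009 = 15.2477 N

15.2477 N


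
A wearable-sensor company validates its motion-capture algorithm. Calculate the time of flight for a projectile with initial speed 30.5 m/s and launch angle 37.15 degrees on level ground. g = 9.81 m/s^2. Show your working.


T = 2*v*sin(theta)/g
sin(theta) = sin(37.15 deg) = 0.6039
T = 2*30.5*0.6039 / 9.81
T = 36.8381 / 9.81 = 3.7552 s

3.7552 s


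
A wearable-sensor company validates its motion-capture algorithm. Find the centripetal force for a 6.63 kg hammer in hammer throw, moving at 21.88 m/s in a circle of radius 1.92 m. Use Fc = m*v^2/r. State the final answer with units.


Fc = m * v^2 / r
v^2 = 21.88^2 = 478.7344
Fc = 6.63 * 478.7344 / 1.92
Fc = 3174.0091 / 1.92 = 1653.1297 N

1653.1297 N


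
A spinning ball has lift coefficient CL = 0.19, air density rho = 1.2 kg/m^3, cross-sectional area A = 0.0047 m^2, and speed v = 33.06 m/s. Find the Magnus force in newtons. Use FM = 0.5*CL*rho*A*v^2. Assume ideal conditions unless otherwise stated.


FM = 0.5 * CL * rho * A * v^2
FM = 0.5 * 0.19 * 1.2 * 0.0047 * 33.06^2
v^2 = 1092.9636
FM = 0.5 * 0.19 * 1.2 * 0.0047 * 1092.9636 = 0.5856 N

0.5856 N


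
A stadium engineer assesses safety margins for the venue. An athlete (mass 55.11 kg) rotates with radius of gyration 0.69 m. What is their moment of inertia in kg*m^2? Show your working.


I = m * k^2
I = 55.11 * 0.69^2
I = 55.11 * 0.4761 = 26.2379 kg*m^2

26.2379 kg*m^2


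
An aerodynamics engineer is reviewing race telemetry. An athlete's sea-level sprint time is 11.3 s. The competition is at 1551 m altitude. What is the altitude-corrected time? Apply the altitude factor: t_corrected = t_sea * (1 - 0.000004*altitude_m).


Correction factor = 1 - 0.000004 * 1551 = 0.993796
t_corrected = t_sea * factor = 11.3 * 0.993796
t_corrected = 11.2299 s

11.2299 s


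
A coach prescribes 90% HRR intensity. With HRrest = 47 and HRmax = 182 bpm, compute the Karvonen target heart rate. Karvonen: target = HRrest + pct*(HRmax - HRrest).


Target = HRrest + pct*(HRmax - HRrest)
Heart rate reserve = HRmax - HRrest = 182 - 47 = 135 bpm
Fraction = 90% = 0.9
Target = 47 + 0.9 * 135
Target = 47 + 121.5 = 168.5 bpm

168.5 bpm


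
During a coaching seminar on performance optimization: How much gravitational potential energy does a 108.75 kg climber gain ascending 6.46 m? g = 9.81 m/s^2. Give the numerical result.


PE = m * g * h
PE = 108.75 * 9.81 * 6.46
PE = 1066.8375 * 6.46 = 6891.7703 J

6891.7703 J


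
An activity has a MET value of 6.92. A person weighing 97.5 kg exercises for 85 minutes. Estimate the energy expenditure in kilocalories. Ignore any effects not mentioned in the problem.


kcal = MET * mass * time_hr
Convert time: 85 min = 1.4167 hr
kcal = 6.92 * 97.5 * 1.4167
kcal = 955.825 kcal

955.825 kcal


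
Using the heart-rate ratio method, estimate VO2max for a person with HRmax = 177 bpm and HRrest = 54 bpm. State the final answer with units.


VO2max = 15.3 * HRmax / HRrest
VO2max = 15.3 * 177 / 54
VO2max = 2708.1 / 54 = 50.15 mL/kg/min

50.15 mL/kg/min


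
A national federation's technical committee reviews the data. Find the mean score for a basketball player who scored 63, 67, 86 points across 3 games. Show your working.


Average = sum / n
Sum = 216
Average = 216 / 3 = 72

72


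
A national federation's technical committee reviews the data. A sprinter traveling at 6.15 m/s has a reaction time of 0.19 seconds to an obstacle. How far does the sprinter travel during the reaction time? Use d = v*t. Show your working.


d = v * t
d = 6.15 * 0.19
d = 1.1685 m

1.1685 m


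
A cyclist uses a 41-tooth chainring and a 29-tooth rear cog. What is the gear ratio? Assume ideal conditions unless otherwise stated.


GR = front_teeth / rear_teeth
GR = 41 / 29
GR = 1.4138

1.4138


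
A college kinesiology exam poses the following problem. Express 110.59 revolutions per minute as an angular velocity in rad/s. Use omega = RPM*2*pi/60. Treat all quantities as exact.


omega = RPM * 2 * pi / 60
omega = 110.59 * 2 * 3.14159 / 60
omega = 694.8575 / 60 = 11.581 rad/s

11.581 rad/s


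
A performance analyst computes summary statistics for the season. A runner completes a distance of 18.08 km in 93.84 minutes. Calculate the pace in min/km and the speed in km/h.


Pace = time / distance = 93.84 min / 18.08 km = 5.1903 min/km
Speed = distance / time_in_hours = 18.08 / 1.564 hr
Speed = 11.5601 km/h

5.1903 min/km, 11.5601 km/h


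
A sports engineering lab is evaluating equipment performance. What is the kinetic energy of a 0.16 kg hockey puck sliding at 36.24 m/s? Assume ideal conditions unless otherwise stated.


KE = 0.5 * m * v^2
KE = 0.5 * 0.16 * 36.24^2
KE = 0.5 * 0.16 * 1313.3376 = 105.067 J

105.067 J


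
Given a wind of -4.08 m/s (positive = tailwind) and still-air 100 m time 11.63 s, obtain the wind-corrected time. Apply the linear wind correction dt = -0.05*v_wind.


dt = -0.05 * v_wind = -0.05 * -4.08 = 0.204 s
t_corrected = t_still + dt = 11.63 + (0.204)
t_corrected = 11.834 s

11.834 s


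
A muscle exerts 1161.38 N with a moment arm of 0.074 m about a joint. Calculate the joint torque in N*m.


tau = F * d
tau = 1161.38 * 0.074
tau = 85.9421 N*m

85.9421 N*m


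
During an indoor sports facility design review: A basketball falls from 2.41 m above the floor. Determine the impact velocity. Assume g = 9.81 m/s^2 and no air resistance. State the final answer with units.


v = sqrt(2 * g * h)
v = sqrt(2 * 9.81 * 2.41)
v = sqrt(47.2842) = 6.8764 m/s

6.8764 m/s


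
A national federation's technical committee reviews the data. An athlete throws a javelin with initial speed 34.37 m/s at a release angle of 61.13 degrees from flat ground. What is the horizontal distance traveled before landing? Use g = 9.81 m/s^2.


R = v^2 * sin(2*theta) / g
Convert angle to radians: theta = 61.13 deg = 1.0669 rad
sin(2*theta) = sin(2.1338) = 0.8456
R = 34.37^2 * 0.8456 / 9.81
R = 1181.2969 * 0.8456 / 9.81 = 101.8293 m

101.8293 m


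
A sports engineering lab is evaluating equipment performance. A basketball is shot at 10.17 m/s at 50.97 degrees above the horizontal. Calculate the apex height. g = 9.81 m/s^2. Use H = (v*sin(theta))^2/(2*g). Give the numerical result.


H = (v*sin(theta))^2 / (2*g)
vy = v*sin(theta) = 10.17 * sin(50.97 deg) = 7.9002 m/s
H = vy^2 / (2*g) = 62.4135 / (2*9.81)
H = 62.4135 / 19.62 = 3.1811 m

3.1811 m


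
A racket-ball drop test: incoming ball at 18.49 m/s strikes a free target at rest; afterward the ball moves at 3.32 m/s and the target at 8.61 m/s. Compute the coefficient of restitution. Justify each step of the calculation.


e = (v2_after - v1_after) / (v1_before - v2_before)
Numerator = 8.61 - 3.32 = 5.29
Denominator = 18.49 - 0 = 18.49
e = 5.29 / 18.49 = 0.2861

0.2861


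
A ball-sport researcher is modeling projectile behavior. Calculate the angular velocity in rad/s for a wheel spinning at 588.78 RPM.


omega = RPM * 2 * pi / 60
omega = 588.78 * 2 * 3.14159 / 60
omega = 3699.4138 / 60 = 61.6569 rad/s

61.6569 rad/s


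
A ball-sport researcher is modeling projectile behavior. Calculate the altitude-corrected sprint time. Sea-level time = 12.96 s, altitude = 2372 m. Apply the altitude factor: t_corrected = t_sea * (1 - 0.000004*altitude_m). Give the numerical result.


Correction factor = 1 - 0.000004 * 2372 = 0.990512
t_corrected = t_sea * factor = 12.96 * 0.990512
t_corrected = 12.837 s

12.837 s


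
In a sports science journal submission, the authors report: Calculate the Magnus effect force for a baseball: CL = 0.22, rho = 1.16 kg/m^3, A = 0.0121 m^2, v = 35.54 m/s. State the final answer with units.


FM = 0.5 * CL * rho * A * v^2
FM = 0.5 * 0.22 * 1.16 * 0.0121 * 35.54^2
v^2 = 1263.0916
FM = 0.5 * 0.22 * 1.16 * 0.0121 * 1263.0916 = 1.9502 N

1.9502 N


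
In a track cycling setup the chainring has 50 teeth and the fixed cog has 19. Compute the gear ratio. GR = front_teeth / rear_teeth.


GR = front_teeth / rear_teeth
GR = 50 / 19
GR = 2.6316

2.6316


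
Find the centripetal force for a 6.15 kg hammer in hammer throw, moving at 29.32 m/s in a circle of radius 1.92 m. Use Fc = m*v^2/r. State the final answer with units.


Fc = m * v^2 / r
v^2 = 29.32^2 = 859.6624
Fc = 6.15 * 859.6624 / 1.92
Fc = 5286.9238 / 1.92 = 2753.6061 N

2753.6061 N


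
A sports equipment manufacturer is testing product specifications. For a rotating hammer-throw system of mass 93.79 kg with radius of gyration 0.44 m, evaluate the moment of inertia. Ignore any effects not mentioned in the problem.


I = m * k^2
I = 93.79 * 0.44^2
I = 93.79 * 0.1936 = 18.1577 kg*m^2

18.1577 kg*m^2


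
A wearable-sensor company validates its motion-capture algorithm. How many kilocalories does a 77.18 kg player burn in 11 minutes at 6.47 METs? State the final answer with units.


kcal = MET * mass * time_hr
Convert time: 11 min = 0.1833 hr
kcal = 6.47 * 77.18 * 0.1833
kcal = 91.5483 kcal

91.5483 kcal


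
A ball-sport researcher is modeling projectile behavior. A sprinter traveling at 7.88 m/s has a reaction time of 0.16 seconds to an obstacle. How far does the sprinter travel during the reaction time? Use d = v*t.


d = v * t
d = 7.88 * 0.16
d = 1.2608 m

1.2608 m
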